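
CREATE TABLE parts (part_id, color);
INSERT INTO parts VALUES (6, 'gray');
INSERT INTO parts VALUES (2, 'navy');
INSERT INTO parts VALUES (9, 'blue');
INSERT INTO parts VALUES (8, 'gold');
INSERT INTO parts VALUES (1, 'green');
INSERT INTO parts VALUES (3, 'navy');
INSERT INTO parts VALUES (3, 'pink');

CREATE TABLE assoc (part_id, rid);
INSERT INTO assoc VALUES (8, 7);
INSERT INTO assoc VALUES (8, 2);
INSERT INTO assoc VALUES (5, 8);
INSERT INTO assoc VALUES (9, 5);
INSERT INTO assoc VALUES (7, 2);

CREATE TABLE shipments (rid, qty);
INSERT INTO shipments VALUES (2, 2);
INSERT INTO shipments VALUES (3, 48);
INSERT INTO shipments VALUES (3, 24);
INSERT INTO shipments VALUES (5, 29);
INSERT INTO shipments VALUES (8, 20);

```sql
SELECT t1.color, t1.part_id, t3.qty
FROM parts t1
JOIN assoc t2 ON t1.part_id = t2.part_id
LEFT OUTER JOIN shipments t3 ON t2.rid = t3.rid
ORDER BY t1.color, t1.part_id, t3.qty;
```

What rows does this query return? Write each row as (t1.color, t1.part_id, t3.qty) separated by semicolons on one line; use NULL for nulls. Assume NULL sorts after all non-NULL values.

Step 1 — t1 INNER JOIN t2 on part_id → 3 row(s).
Then LEFT JOIN `shipments t3` on rid: each of those 3 rows is kept; rows whose t2.rid has no match in t3 get NULL for t3's columns.

(blue, 9, 29); (gold, 8, 2); (gold, 8, NULL)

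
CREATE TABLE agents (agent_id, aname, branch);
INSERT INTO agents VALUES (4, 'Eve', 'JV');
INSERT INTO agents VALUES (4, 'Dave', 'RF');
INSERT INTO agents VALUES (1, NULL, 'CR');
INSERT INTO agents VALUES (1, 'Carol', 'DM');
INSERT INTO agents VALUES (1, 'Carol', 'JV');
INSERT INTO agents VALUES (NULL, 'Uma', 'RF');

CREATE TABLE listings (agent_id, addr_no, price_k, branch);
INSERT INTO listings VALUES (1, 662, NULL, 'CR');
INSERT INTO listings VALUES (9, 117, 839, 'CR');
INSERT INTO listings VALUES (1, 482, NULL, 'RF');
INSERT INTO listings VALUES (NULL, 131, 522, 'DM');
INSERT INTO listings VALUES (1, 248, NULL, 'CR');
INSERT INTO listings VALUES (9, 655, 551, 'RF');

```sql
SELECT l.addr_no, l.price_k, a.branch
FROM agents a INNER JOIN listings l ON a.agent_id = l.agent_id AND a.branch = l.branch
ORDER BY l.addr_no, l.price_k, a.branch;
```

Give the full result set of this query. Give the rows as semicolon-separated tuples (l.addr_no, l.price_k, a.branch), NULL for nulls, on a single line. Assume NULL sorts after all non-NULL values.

(248, NULL, CR); (662, NULL, CR)

INNER JOIN keeps only pairs where the ON condition holds.
Matching on a.agent_id = l.agent_id AND a.branch = l.branch. A NULL in a compared column never satisfies the condition.
- a[0] agent_id=4, branch=JV → no match; dropped.
- a[1] agent_id=4, branch=RF → no match; dropped.
- a[2] agent_id=1, branch=CR → 2 match(es) in l → 2 row(s).
- a[3] agent_id=1, branch=DM → no match; dropped.
- a[4] agent_id=1, branch=JV → no match; dropped.
- a[5] agent_id=NULL, branch=RF → no match; dropped.
After projecting and ordering:
l.addr_no | l.price_k | a.branch
248 | NULL | CR
662 | NULL | CR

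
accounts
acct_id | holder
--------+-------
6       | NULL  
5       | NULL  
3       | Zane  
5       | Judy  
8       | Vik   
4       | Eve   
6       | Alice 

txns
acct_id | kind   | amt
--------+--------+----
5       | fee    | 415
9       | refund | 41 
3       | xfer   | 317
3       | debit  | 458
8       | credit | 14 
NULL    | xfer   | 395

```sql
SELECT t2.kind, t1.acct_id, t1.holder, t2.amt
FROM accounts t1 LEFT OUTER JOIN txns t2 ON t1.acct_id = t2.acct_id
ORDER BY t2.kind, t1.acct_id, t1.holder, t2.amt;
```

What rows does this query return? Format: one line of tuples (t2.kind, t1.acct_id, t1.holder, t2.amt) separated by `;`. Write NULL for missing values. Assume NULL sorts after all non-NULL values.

LEFT JOIN keeps every row from `accounts`; unmatched rows get NULL for `txns`'s columns.
Matching on t1.acct_id = t2.acct_id. A NULL in a compared column never satisfies the condition.
- acct_id=6: no t2 row matches, row kept with t2 columns NULL.
- acct_id=5: 1 matching t2 row(s), so 1 row(s) emitted.
- acct_id=3: 2 matching t2 row(s), so 2 row(s) emitted.
- acct_id=5: 1 matching t2 row(s), so 1 row(s) emitted.
- acct_id=8: 1 matching t2 row(s), so 1 row(s) emitted.
- acct_id=4: no t2 row matches, row kept with t2 columns NULL.
- acct_id=6: no t2 row matches, row kept with t2 columns NULL.
After projecting and ordering:
t2.kind | t1.acct_id | t1.holder | t2.amt
credit | 8 | Vik | 14
debit | 3 | Zane | 458
fee | 5 | Judy | 415
fee | 5 | NULL | 415
xfer | 3 | Zane | 317
NULL | 4 | Eve | NULL
NULL | 6 | Alice | NULL
NULL | 6 | NULL | NULL

(credit, 8, Vik, 14); (debit, 3, Zane, 458); (fee, 5, Judy, 415); (fee, 5, NULL, 415); (xfer, 3, Zane, 317); (NULL, 4, Eve, NULL); (NULL, 6, Alice, NULL); (NULL, 6, NULL, NULL)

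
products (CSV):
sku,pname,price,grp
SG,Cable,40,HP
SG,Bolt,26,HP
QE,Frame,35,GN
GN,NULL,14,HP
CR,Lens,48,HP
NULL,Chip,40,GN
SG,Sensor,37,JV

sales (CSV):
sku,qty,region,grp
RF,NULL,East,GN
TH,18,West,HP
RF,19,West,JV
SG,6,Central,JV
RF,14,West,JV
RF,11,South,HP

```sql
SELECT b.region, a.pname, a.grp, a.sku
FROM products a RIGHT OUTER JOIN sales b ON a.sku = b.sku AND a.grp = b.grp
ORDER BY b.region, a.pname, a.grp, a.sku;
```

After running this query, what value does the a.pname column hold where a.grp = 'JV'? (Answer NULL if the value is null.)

RIGHT JOIN keeps every row from `sales`; unmatched rows get NULL for `products`'s columns.
Matching on a.sku = b.sku AND a.grp = b.grp. A NULL in a compared column never satisfies the condition.
Matched pairs: 1; unmatched b rows kept: 5.

Sensor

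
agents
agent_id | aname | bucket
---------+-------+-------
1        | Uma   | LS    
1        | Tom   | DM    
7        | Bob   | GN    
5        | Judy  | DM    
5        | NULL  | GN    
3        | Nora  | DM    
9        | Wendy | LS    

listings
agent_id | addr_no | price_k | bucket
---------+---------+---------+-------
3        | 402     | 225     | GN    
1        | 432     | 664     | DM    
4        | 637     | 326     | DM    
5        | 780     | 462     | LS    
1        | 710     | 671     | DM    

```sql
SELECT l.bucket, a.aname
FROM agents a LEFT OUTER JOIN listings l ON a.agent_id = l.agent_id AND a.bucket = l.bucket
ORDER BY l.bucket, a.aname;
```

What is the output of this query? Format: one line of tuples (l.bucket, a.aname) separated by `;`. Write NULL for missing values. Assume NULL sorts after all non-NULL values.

(DM, Tom); (DM, Tom); (NULL, Bob); (NULL, Judy); (NULL, Nora); (NULL, Uma); (NULL, Wendy); (NULL, NULL)

LEFT JOIN keeps every row from `agents`; unmatched rows get NULL for `listings`'s columns.
Matching on a.agent_id = l.agent_id AND a.bucket = l.bucket.
- a row (agent_id=1, bucket=LS): no match → kept, l columns NULL.
- a row (agent_id=1, bucket=DM): matches 2 l row(s) → 2 output row(s).
- a row (agent_id=7, bucket=GN): no match → kept, l columns NULL.
- a row (agent_id=5, bucket=DM): no match → kept, l columns NULL.
- a row (agent_id=5, bucket=GN): no match → kept, l columns NULL.
- a row (agent_id=3, bucket=DM): no match → kept, l columns NULL.
- a row (agent_id=9, bucket=LS): no match → kept, l columns NULL.
After projecting and ordering:
l.bucket | a.aname
DM | Tom
DM | Tom
NULL | Bob
NULL | Judy
NULL | Nora
NULL | Uma
NULL | Wendy
NULL | NULL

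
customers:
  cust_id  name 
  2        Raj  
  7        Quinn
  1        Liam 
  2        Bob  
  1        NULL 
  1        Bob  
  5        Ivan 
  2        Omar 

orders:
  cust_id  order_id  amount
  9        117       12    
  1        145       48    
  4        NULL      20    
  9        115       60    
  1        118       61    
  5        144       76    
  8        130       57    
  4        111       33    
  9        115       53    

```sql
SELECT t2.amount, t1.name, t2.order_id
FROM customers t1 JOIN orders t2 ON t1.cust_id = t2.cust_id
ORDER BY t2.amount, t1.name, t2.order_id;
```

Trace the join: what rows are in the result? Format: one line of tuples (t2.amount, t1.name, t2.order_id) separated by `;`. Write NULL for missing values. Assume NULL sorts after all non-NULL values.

INNER JOIN keeps only pairs where the ON condition holds.
Matching on t1.cust_id = t2.cust_id.
Matched pairs: 7.

(48, Bob, 145); (48, Liam, 145); (48, NULL, 145); (61, Bob, 118); (61, Liam, 118); (61, NULL, 118); (76, Ivan, 144)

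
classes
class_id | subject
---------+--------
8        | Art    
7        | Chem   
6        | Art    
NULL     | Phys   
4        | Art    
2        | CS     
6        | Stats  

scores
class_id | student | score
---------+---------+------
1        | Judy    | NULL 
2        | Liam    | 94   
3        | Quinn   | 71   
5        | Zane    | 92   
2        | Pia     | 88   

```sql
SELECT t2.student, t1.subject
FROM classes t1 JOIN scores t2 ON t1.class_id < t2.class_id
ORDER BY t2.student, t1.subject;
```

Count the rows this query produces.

3

INNER JOIN keeps only pairs where the ON condition holds.
Matching on t1.class_id < t2.class_id. A NULL in a compared column never satisfies the condition.
- t1 (class_id=8) has no partner → excluded.
- t1 (class_id=7) has no partner → excluded.
- t1 (class_id=6) has no partner → excluded.
- t1 (class_id=NULL) has no partner → excluded.
- t1 (class_id=4) pairs with 1 row(s) of t2.
- t1 (class_id=2) pairs with 2 row(s) of t2.
- t1 (class_id=6) has no partner → excluded.
Total: 3 rows.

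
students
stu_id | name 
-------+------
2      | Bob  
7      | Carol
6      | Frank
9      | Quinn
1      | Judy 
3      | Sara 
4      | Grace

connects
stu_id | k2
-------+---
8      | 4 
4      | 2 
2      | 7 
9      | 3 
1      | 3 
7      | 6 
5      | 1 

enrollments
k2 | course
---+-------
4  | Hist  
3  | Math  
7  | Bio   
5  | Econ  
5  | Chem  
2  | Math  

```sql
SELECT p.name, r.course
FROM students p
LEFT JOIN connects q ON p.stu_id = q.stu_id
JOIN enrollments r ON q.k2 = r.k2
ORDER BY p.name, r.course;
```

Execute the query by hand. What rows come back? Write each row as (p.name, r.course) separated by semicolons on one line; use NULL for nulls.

(Bob, Bio); (Grace, Math); (Judy, Math); (Quinn, Math)

Evaluate left to right. First `students p LEFT JOIN connects q` on stu_id: 7 row(s).
Then INNER JOIN `enrollments r` on k2: keep only rows whose q.k2 appears in r.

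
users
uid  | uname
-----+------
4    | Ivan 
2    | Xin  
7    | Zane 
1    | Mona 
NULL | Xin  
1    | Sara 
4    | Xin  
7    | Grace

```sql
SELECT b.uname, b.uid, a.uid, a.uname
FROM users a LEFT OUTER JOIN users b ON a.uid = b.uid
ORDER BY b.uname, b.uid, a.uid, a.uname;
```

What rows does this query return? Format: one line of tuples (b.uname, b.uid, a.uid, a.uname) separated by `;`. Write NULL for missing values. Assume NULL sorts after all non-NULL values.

(Grace, 7, 7, Grace); (Grace, 7, 7, Zane); (Ivan, 4, 4, Ivan); (Ivan, 4, 4, Xin); (Mona, 1, 1, Mona); (Mona, 1, 1, Sara); (Sara, 1, 1, Mona); (Sara, 1, 1, Sara); (Xin, 2, 2, Xin); (Xin, 4, 4, Ivan); (Xin, 4, 4, Xin); (Zane, 7, 7, Grace); (Zane, 7, 7, Zane); (NULL, NULL, NULL, Xin)

LEFT JOIN keeps every row from `users a`; unmatched rows get NULL for `users b`'s columns.
Matching on a.uid = b.uid. A NULL in a compared column never satisfies the condition.
Matched pairs: 13; unmatched a rows kept: 1.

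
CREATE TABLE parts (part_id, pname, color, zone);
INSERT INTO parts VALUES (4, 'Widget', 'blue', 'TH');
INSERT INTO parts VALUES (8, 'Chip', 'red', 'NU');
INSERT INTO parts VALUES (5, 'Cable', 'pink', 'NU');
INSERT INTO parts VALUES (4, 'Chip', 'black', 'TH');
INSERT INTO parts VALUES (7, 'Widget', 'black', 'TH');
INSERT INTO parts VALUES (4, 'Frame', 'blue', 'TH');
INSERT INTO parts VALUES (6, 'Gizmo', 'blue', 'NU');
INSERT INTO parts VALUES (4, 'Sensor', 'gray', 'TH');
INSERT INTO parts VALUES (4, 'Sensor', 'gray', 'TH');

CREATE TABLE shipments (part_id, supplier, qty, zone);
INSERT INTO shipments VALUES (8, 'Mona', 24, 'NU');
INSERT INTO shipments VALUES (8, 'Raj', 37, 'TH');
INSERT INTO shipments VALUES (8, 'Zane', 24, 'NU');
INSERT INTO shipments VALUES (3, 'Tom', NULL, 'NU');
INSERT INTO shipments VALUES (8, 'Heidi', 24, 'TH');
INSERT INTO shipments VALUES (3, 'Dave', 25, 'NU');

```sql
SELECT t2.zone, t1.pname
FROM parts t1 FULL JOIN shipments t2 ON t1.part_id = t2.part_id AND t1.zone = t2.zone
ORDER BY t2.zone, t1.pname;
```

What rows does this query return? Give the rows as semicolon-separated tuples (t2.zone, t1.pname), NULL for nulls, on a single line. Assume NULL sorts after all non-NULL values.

(NU, Chip); (NU, Chip); (NU, NULL); (NU, NULL); (TH, NULL); (TH, NULL); (NULL, Cable); (NULL, Chip); (NULL, Frame); (NULL, Gizmo); (NULL, Sensor); (NULL, Sensor); (NULL, Widget); (NULL, Widget)

FULL OUTER JOIN keeps every row from both sides; unmatched rows get NULL for the other side's columns.
Matching on t1.part_id = t2.part_id AND t1.zone = t2.zone.
Matched pairs: 2; unmatched t1 rows kept: 8; unmatched t2 rows kept: 4.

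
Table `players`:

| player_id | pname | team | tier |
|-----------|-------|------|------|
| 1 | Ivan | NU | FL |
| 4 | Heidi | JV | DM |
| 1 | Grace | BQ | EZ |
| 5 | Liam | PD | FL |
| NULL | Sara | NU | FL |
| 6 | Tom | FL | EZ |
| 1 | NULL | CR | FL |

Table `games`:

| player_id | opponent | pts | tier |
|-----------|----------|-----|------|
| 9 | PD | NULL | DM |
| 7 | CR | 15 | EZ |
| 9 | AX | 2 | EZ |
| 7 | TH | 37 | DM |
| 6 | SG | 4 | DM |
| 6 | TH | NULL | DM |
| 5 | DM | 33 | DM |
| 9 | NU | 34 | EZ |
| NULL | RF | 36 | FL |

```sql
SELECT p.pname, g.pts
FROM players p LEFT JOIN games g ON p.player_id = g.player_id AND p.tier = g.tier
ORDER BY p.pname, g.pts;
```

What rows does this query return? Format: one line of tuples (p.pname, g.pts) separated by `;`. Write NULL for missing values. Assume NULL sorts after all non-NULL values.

(Grace, NULL); (Heidi, NULL); (Ivan, NULL); (Liam, NULL); (Sara, NULL); (Tom, NULL); (NULL, NULL)

LEFT JOIN keeps every row from `players`; unmatched rows get NULL for `games`'s columns.
Matching on p.player_id = g.player_id AND p.tier = g.tier. A NULL in a compared column never satisfies the condition.
- player_id=1, tier=FL: no g row matches, row kept with g columns NULL.
- player_id=4, tier=DM: no g row matches, row kept with g columns NULL.
- player_id=1, tier=EZ: no g row matches, row kept with g columns NULL.
- player_id=5, tier=FL: no g row matches, row kept with g columns NULL.
- player_id=NULL, tier=FL: no g row matches, row kept with g columns NULL.
- player_id=6, tier=EZ: no g row matches, row kept with g columns NULL.
- player_id=1, tier=FL: no g row matches, row kept with g columns NULL.
After projecting and ordering:
p.pname | g.pts
Grace | NULL
Heidi | NULL
Ivan | NULL
Liam | NULL
Sara | NULL
Tom | NULL
NULL | NULL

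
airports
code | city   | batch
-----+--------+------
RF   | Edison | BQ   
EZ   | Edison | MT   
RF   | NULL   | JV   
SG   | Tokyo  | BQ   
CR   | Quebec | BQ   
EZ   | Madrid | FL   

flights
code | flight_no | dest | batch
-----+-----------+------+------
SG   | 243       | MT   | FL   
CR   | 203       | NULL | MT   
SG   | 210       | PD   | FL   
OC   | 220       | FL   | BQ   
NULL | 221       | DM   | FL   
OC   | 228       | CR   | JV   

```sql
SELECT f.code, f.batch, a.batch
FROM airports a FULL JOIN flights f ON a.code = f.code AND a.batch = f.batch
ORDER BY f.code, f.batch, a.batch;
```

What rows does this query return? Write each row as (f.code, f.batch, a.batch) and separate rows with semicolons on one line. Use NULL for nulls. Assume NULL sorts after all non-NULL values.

(CR, MT, NULL); (OC, BQ, NULL); (OC, JV, NULL); (SG, FL, NULL); (SG, FL, NULL); (NULL, FL, NULL); (NULL, NULL, BQ); (NULL, NULL, BQ); (NULL, NULL, BQ); (NULL, NULL, FL); (NULL, NULL, JV); (NULL, NULL, MT)

FULL OUTER JOIN keeps every row from both sides; unmatched rows get NULL for the other side's columns.
Matching on a.code = f.code AND a.batch = f.batch. A NULL in a compared column never satisfies the condition.
- a (code=RF, batch=BQ) has no partner → padded with NULL.
- a (code=EZ, batch=MT) has no partner → padded with NULL.
- a (code=RF, batch=JV) has no partner → padded with NULL.
- a (code=SG, batch=BQ) has no partner → padded with NULL.
- a (code=CR, batch=BQ) has no partner → padded with NULL.
- a (code=EZ, batch=FL) has no partner → padded with NULL.
- 6 f row(s) had no a match → kept, a columns NULL.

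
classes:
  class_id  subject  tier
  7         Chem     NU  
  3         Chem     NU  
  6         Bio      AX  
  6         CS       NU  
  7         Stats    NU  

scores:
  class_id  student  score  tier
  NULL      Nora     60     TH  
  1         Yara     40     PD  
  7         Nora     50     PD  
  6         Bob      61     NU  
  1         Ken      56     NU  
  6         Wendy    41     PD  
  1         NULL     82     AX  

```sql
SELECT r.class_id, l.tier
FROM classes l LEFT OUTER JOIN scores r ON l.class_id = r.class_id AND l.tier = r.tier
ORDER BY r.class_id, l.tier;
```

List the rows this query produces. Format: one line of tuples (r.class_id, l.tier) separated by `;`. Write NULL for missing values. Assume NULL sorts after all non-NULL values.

(6, NU); (NULL, AX); (NULL, NU); (NULL, NU); (NULL, NU)

LEFT JOIN keeps every row from `classes`; unmatched rows get NULL for `scores`'s columns.
Matching on l.class_id = r.class_id AND l.tier = r.tier. A NULL in a compared column never satisfies the condition.
- l (class_id=7, tier=NU) has no partner → padded with NULL.
- l (class_id=3, tier=NU) has no partner → padded with NULL.
- l (class_id=6, tier=AX) has no partner → padded with NULL.
- l (class_id=6, tier=NU) pairs with 1 row(s) of r.
- l (class_id=7, tier=NU) has no partner → padded with NULL.
After projecting and ordering:
r.class_id | l.tier
6 | NU
NULL | AX
NULL | NU
NULL | NU
NULL | NU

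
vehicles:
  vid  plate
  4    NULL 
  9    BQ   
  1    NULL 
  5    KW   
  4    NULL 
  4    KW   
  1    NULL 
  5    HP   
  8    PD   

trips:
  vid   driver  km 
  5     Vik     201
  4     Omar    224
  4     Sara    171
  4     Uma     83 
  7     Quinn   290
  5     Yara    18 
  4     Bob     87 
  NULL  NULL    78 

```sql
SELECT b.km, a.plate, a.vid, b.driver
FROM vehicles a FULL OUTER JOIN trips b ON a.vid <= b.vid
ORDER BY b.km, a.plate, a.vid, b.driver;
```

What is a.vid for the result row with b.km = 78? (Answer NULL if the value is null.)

FULL OUTER JOIN keeps every row from both sides; unmatched rows get NULL for the other side's columns.
Matching on a.vid <= b.vid. A NULL in a compared column never satisfies the condition.
- a (vid=4) pairs with 7 row(s) of b.
- a (vid=9) has no partner → padded with NULL.
- a (vid=1) pairs with 7 row(s) of b.
- a (vid=5) pairs with 3 row(s) of b.
- a (vid=4) pairs with 7 row(s) of b.
- a (vid=4) pairs with 7 row(s) of b.
- a (vid=1) pairs with 7 row(s) of b.
- a (vid=5) pairs with 3 row(s) of b.
- a (vid=8) has no partner → padded with NULL.
- plus 1 unmatched b row(s), each kept with NULL a columns.

NULL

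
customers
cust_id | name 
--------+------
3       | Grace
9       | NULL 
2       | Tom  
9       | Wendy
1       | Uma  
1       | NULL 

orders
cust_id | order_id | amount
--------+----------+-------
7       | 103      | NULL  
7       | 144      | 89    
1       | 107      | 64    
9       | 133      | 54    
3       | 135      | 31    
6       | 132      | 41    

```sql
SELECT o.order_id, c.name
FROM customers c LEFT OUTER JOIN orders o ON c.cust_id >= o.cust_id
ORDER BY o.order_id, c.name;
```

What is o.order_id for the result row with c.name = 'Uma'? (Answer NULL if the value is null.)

107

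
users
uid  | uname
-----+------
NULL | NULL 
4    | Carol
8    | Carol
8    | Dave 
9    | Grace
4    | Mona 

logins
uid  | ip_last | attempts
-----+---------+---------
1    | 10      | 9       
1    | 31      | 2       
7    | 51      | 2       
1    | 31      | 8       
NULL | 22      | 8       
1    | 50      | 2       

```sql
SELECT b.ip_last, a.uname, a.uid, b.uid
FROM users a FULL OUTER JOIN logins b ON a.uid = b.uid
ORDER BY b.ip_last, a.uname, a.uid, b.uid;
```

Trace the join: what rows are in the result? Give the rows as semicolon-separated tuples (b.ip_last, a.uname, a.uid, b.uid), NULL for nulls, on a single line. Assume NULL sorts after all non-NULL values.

(10, NULL, NULL, 1); (22, NULL, NULL, NULL); (31, NULL, NULL, 1); (31, NULL, NULL, 1); (50, NULL, NULL, 1); (51, NULL, NULL, 7); (NULL, Carol, 4, NULL); (NULL, Carol, 8, NULL); (NULL, Dave, 8, NULL); (NULL, Grace, 9, NULL); (NULL, Mona, 4, NULL); (NULL, NULL, NULL, NULL)

FULL OUTER JOIN keeps every row from both sides; unmatched rows get NULL for the other side's columns.
Matching on a.uid = b.uid. A NULL in a compared column never satisfies the condition.
Matched pairs: 0; unmatched a rows kept: 6; unmatched b rows kept: 6.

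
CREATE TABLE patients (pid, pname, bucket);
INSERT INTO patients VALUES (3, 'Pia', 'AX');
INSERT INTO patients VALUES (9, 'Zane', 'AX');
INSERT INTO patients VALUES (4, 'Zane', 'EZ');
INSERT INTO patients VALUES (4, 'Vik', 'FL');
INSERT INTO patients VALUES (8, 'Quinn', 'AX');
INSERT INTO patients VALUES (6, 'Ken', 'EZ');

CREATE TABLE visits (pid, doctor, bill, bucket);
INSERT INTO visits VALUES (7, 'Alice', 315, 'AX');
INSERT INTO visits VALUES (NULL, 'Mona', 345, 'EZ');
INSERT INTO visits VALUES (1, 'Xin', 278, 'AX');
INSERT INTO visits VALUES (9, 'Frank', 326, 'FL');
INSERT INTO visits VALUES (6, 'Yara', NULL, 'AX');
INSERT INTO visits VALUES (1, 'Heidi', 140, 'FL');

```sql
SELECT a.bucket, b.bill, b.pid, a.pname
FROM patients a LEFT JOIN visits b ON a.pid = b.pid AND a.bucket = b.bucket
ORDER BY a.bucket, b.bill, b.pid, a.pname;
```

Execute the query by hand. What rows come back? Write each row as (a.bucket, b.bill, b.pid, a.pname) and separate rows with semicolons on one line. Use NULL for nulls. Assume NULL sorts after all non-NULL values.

(AX, NULL, NULL, Pia); (AX, NULL, NULL, Quinn); (AX, NULL, NULL, Zane); (EZ, NULL, NULL, Ken); (EZ, NULL, NULL, Zane); (FL, NULL, NULL, Vik)

LEFT JOIN keeps every row from `patients`; unmatched rows get NULL for `visits`'s columns.
Matching on a.pid = b.pid AND a.bucket = b.bucket. A NULL in a compared column never satisfies the condition.
Matched pairs: 0; unmatched a rows kept: 6.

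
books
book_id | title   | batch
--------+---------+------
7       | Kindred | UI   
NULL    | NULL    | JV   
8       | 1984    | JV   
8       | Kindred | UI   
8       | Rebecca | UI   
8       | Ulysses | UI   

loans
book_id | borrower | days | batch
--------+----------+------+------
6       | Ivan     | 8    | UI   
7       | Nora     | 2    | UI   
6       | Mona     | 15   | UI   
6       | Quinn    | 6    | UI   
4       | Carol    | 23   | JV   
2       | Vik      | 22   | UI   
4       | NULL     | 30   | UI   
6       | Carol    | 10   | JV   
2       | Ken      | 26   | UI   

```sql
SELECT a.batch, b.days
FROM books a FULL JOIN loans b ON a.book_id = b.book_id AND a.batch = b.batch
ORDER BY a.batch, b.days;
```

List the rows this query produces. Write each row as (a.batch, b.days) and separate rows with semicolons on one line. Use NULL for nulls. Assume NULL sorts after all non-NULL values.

(JV, NULL); (JV, NULL); (UI, 2); (UI, NULL); (UI, NULL); (UI, NULL); (NULL, 6); (NULL, 8); (NULL, 10); (NULL, 15); (NULL, 22); (NULL, 23); (NULL, 26); (NULL, 30)

FULL OUTER JOIN keeps every row from both sides; unmatched rows get NULL for the other side's columns.
Matching on a.book_id = b.book_id AND a.batch = b.batch. A NULL in a compared column never satisfies the condition.
- a row (book_id=7, batch=UI): matches 1 b row(s) → 1 output row(s).
- a row (book_id=NULL, batch=JV): no match → kept, b columns NULL.
- a row (book_id=8, batch=JV): no match → kept, b columns NULL.
- a row (book_id=8, batch=UI): no match → kept, b columns NULL.
- a row (book_id=8, batch=UI): no match → kept, b columns NULL.
- a row (book_id=8, batch=UI): no match → kept, b columns NULL.
- plus 8 unmatched b row(s), each kept with NULL a columns.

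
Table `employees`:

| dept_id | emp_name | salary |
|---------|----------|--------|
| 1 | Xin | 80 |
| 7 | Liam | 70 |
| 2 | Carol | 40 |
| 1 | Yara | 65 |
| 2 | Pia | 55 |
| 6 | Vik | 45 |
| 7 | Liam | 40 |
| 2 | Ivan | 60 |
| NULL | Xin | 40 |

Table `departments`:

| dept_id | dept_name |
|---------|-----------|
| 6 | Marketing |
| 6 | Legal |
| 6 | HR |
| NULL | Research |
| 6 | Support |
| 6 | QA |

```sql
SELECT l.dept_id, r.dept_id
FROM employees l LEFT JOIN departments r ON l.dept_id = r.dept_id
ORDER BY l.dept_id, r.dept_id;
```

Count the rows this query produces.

13

LEFT JOIN keeps every row from `employees`; unmatched rows get NULL for `departments`'s columns.
Matching on l.dept_id = r.dept_id. A NULL in a compared column never satisfies the condition.
- l (dept_id=1) has no partner → padded with NULL.
- l (dept_id=7) has no partner → padded with NULL.
- l (dept_id=2) has no partner → padded with NULL.
- l (dept_id=1) has no partner → padded with NULL.
- l (dept_id=2) has no partner → padded with NULL.
- l (dept_id=6) pairs with 5 row(s) of r.
- l (dept_id=7) has no partner → padded with NULL.
- l (dept_id=2) has no partner → padded with NULL.
- l (dept_id=NULL) has no partner → padded with NULL.
Total: 5 matched + 8 padded = 13 rows.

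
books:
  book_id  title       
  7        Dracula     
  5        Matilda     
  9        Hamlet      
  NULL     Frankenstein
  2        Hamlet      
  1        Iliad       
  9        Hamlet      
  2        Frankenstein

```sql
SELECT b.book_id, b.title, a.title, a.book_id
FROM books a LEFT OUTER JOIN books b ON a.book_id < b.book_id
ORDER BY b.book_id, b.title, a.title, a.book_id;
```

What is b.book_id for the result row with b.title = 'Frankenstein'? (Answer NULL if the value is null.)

LEFT JOIN keeps every row from `books a`; unmatched rows get NULL for `books b`'s columns.
Matching on a.book_id < b.book_id. A NULL in a compared column never satisfies the condition.
- a row (book_id=7): matches 2 b row(s) → 2 output row(s).
- a row (book_id=5): matches 3 b row(s) → 3 output row(s).
- a row (book_id=9): no match → kept, b columns NULL.
- a row (book_id=NULL): no match → kept, b columns NULL.
- a row (book_id=2): matches 4 b row(s) → 4 output row(s).
- a row (book_id=1): matches 6 b row(s) → 6 output row(s).
- a row (book_id=9): no match → kept, b columns NULL.
- a row (book_id=2): matches 4 b row(s) → 4 output row(s).

2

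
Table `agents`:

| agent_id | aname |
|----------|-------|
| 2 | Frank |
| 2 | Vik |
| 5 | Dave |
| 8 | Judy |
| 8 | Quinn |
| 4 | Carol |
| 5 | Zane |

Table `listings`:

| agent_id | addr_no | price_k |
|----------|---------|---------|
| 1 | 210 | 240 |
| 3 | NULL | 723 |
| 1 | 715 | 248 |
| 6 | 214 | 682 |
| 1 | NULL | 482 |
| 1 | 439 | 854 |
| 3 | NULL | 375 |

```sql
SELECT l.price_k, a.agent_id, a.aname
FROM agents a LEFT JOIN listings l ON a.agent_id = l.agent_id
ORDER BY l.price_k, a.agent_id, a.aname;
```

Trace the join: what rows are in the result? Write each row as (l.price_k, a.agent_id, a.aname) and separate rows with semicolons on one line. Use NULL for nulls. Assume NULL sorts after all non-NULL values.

(NULL, 2, Frank); (NULL, 2, Vik); (NULL, 4, Carol); (NULL, 5, Dave); (NULL, 5, Zane); (NULL, 8, Judy); (NULL, 8, Quinn)

LEFT JOIN keeps every row from `agents`; unmatched rows get NULL for `listings`'s columns.
Matching on a.agent_id = l.agent_id.
- a row (agent_id=2): no match → kept, l columns NULL.
- a row (agent_id=2): no match → kept, l columns NULL.
- a row (agent_id=5): no match → kept, l columns NULL.
- a row (agent_id=8): no match → kept, l columns NULL.
- a row (agent_id=8): no match → kept, l columns NULL.
- a row (agent_id=4): no match → kept, l columns NULL.
- a row (agent_id=5): no match → kept, l columns NULL.
After projecting and ordering:
l.price_k | a.agent_id | a.aname
NULL | 2 | Frank
NULL | 2 | Vik
NULL | 4 | Carol
NULL | 5 | Dave
NULL | 5 | Zane
NULL | 8 | Judy
NULL | 8 | Quinn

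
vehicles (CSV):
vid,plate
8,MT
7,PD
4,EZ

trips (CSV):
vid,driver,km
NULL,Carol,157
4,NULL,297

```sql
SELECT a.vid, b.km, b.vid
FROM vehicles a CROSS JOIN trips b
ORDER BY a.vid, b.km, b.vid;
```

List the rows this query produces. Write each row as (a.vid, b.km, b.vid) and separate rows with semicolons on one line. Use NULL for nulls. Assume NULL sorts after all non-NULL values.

(4, 157, NULL); (4, 297, 4); (7, 157, NULL); (7, 297, 4); (8, 157, NULL); (8, 297, 4)

CROSS JOIN pairs every row of `vehicles` with every row of `trips`: 3 × 2 = 6 rows.
After projecting and ordering:
a.vid | b.km | b.vid
4 | 157 | NULL
4 | 297 | 4
7 | 157 | NULL
7 | 297 | 4
8 | 157 | NULL
8 | 297 | 4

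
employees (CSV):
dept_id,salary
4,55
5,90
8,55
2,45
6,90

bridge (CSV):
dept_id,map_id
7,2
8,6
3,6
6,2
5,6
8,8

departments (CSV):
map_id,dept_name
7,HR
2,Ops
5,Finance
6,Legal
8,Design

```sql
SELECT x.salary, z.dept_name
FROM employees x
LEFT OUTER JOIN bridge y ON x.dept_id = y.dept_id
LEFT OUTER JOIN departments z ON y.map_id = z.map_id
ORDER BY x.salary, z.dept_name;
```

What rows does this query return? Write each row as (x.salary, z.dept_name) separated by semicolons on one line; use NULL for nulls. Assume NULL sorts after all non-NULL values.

Evaluate left to right. First `employees x LEFT JOIN bridge y` on dept_id: 6 row(s).
Then LEFT JOIN `departments z` on map_id: each of those 6 rows is kept; rows whose y.map_id has no match in z get NULL for z's columns.

(45, NULL); (55, Design); (55, Legal); (55, NULL); (90, Legal); (90, Ops)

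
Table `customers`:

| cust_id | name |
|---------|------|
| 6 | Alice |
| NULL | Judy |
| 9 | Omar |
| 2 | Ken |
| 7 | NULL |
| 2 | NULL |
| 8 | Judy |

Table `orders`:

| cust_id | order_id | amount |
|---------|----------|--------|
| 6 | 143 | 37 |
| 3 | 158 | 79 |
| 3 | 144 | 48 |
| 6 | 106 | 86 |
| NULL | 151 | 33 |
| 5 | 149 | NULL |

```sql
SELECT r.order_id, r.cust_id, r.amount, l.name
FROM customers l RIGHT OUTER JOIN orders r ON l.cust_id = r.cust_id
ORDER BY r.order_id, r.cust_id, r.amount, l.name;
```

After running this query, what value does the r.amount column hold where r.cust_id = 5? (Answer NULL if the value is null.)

NULL

RIGHT JOIN keeps every row from `orders`; unmatched rows get NULL for `customers`'s columns.
Matching on l.cust_id = r.cust_id. A NULL in a compared column never satisfies the condition.
- cust_id=6: 2 matching r row(s), so 2 row(s) emitted.
- cust_id=NULL: no matching r row.
- cust_id=9: no matching r row.
- cust_id=2: no matching r row.
- cust_id=7: no matching r row.
- cust_id=2: no matching r row.
- cust_id=8: no matching r row.
- 4 r row(s) had no l match → kept, l columns NULL.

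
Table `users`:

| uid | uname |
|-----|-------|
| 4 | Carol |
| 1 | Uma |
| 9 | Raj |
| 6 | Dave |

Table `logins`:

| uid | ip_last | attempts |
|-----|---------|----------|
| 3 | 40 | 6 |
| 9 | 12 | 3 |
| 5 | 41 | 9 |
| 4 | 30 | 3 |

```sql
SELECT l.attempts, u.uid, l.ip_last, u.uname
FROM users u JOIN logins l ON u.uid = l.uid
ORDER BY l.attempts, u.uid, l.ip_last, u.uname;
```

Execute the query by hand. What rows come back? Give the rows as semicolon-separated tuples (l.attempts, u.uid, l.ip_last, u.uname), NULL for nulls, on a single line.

INNER JOIN keeps only pairs where the ON condition holds.
Matching on u.uid = l.uid.
- uid=4: 1 matching l row(s), so 1 row(s) emitted.
- uid=1: no matching l row, dropped.
- uid=9: 1 matching l row(s), so 1 row(s) emitted.
- uid=6: no matching l row, dropped.
After projecting and ordering:
l.attempts | u.uid | l.ip_last | u.uname
3 | 4 | 30 | Carol
3 | 9 | 12 | Raj

(3, 4, 30, Carol); (3, 9, 12, Raj)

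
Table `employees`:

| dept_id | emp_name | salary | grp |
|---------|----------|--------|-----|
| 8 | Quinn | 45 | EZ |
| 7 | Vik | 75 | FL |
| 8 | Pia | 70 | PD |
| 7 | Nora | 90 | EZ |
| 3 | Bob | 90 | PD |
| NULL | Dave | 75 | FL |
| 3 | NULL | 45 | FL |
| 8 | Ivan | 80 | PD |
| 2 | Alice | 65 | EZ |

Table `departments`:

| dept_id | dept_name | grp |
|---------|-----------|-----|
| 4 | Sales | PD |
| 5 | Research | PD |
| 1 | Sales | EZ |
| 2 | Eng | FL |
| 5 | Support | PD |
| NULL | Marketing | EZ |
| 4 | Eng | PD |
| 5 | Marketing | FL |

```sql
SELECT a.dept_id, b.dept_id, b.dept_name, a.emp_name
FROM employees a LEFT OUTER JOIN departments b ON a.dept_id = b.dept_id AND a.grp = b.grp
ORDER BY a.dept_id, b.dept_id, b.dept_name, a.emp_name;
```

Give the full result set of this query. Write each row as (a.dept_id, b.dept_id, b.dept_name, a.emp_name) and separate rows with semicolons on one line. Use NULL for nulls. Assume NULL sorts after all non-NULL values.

(2, NULL, NULL, Alice); (3, NULL, NULL, Bob); (3, NULL, NULL, NULL); (7, NULL, NULL, Nora); (7, NULL, NULL, Vik); (8, NULL, NULL, Ivan); (8, NULL, NULL, Pia); (8, NULL, NULL, Quinn); (NULL, NULL, NULL, Dave)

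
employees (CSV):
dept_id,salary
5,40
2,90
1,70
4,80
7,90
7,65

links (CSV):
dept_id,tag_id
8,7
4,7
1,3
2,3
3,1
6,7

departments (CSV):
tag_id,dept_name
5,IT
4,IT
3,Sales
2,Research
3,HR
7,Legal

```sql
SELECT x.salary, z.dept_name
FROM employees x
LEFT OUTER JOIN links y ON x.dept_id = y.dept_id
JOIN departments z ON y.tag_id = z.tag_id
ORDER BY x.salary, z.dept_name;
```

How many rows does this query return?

5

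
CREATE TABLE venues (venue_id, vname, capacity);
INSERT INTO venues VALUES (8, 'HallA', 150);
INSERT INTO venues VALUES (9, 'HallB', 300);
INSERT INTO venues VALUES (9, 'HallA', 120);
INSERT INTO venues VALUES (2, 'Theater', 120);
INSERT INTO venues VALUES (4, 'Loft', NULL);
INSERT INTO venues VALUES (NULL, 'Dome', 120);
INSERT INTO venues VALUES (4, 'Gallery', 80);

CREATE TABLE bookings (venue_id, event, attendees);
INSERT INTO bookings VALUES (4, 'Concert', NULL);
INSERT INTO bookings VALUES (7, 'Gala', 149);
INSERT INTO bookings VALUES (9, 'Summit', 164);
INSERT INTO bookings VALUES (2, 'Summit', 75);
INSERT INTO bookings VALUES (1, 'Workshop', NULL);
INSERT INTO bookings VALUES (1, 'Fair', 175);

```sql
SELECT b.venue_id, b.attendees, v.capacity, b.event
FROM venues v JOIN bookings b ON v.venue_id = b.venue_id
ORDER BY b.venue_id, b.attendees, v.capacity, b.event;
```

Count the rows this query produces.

5

INNER JOIN keeps only pairs where the ON condition holds.
Matching on v.venue_id = b.venue_id. A NULL in a compared column never satisfies the condition.
Matched pairs: 5.
Total: 5 rows.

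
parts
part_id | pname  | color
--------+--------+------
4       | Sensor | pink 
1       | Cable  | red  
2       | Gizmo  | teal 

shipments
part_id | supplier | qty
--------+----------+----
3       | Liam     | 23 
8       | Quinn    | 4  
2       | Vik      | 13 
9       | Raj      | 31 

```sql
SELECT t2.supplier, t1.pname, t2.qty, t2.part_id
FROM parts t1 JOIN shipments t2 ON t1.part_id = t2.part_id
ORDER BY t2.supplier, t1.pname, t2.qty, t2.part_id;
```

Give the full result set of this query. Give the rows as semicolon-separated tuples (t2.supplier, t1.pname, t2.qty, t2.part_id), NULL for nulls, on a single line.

(Vik, Gizmo, 13, 2)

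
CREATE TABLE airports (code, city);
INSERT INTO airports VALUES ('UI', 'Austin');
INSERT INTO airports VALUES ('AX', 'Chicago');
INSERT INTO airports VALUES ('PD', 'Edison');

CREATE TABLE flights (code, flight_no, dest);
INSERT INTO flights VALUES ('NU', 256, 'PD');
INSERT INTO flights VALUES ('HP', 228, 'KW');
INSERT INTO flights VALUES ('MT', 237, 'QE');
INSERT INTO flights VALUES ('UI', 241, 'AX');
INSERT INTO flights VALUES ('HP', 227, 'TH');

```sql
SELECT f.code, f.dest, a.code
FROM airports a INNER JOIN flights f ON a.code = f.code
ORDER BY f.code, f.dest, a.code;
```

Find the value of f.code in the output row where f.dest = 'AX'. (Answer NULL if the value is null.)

UI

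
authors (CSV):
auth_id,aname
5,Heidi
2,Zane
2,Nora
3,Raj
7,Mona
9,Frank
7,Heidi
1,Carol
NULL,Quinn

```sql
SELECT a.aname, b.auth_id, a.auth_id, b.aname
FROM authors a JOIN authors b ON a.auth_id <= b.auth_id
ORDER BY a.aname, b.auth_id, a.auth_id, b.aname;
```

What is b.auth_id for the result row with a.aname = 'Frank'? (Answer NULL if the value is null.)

INNER JOIN keeps only pairs where the ON condition holds.
Matching on a.auth_id <= b.auth_id. A NULL in a compared column never satisfies the condition.
- a row (auth_id=5): matches 4 b row(s) → 4 output row(s).
- a row (auth_id=2): matches 7 b row(s) → 7 output row(s).
- a row (auth_id=2): matches 7 b row(s) → 7 output row(s).
- a row (auth_id=3): matches 5 b row(s) → 5 output row(s).
- a row (auth_id=7): matches 3 b row(s) → 3 output row(s).
- a row (auth_id=9): matches 1 b row(s) → 1 output row(s).
- a row (auth_id=7): matches 3 b row(s) → 3 output row(s).
- a row (auth_id=1): matches 8 b row(s) → 8 output row(s).
- a row (auth_id=NULL): no match → dropped.

9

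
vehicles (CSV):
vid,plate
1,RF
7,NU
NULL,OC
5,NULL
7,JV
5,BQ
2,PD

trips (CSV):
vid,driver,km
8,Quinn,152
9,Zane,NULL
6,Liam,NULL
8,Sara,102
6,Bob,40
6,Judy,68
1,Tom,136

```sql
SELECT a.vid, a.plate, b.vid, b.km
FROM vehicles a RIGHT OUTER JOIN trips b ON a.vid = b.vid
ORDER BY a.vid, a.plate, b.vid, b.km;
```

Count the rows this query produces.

7

RIGHT JOIN keeps every row from `trips`; unmatched rows get NULL for `vehicles`'s columns.
Matching on a.vid = b.vid. A NULL in a compared column never satisfies the condition.
- vid=1: 1 matching b row(s), so 1 row(s) emitted.
- vid=7: no matching b row.
- vid=NULL: no matching b row.
- vid=5: no matching b row.
- vid=7: no matching b row.
- vid=5: no matching b row.
- vid=2: no matching b row.
- plus 6 unmatched b row(s), each kept with NULL a columns.
Total: 1 matched + 6 padded = 7 rows.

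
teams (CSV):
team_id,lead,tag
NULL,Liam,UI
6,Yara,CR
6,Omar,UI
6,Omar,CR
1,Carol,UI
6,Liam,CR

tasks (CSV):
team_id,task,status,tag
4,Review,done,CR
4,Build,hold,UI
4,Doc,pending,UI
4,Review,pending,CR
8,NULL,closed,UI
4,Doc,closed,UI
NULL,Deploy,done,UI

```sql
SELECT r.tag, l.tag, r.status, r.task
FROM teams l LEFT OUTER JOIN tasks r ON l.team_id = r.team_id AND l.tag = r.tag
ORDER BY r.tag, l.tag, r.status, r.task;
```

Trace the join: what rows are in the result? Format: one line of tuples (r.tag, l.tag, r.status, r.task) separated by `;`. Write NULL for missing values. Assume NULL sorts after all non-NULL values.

LEFT JOIN keeps every row from `teams`; unmatched rows get NULL for `tasks`'s columns.
Matching on l.team_id = r.team_id AND l.tag = r.tag. A NULL in a compared column never satisfies the condition.
Matched pairs: 0; unmatched l rows kept: 6.

(NULL, CR, NULL, NULL); (NULL, CR, NULL, NULL); (NULL, CR, NULL, NULL); (NULL, UI, NULL, NULL); (NULL, UI, NULL, NULL); (NULL, UI, NULL, NULL)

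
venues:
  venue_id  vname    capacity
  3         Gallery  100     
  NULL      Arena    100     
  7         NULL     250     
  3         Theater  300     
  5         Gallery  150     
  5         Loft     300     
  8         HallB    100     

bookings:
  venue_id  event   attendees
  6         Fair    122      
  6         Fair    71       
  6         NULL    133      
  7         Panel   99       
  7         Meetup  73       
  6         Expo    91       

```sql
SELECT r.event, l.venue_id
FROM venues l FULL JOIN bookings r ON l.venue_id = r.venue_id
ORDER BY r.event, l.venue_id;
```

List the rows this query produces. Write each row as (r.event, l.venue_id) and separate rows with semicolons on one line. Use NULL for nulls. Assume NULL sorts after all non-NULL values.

(Expo, NULL); (Fair, NULL); (Fair, NULL); (Meetup, 7); (Panel, 7); (NULL, 3); (NULL, 3); (NULL, 5); (NULL, 5); (NULL, 8); (NULL, NULL); (NULL, NULL)

FULL OUTER JOIN keeps every row from both sides; unmatched rows get NULL for the other side's columns.
Matching on l.venue_id = r.venue_id. A NULL in a compared column never satisfies the condition.
- l (venue_id=3) has no partner → padded with NULL.
- l (venue_id=NULL) has no partner → padded with NULL.
- l (venue_id=7) pairs with 2 row(s) of r.
- l (venue_id=3) has no partner → padded with NULL.
- l (venue_id=5) has no partner → padded with NULL.
- l (venue_id=5) has no partner → padded with NULL.
- l (venue_id=8) has no partner → padded with NULL.
- 4 row(s) from r found no l partner → padded with NULL.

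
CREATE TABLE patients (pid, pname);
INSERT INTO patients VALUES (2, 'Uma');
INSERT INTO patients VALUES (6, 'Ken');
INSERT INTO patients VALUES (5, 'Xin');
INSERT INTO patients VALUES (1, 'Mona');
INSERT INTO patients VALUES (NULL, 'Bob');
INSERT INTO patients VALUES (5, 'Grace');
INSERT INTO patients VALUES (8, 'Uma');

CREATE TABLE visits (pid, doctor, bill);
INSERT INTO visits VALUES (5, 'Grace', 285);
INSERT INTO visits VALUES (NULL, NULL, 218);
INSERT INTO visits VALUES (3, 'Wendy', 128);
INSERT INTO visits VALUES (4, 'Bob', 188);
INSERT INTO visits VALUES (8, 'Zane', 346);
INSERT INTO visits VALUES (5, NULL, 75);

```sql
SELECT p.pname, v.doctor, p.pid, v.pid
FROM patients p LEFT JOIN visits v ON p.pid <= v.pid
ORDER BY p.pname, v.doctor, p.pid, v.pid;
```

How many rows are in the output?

19

LEFT JOIN keeps every row from `patients`; unmatched rows get NULL for `visits`'s columns.
Matching on p.pid <= v.pid. A NULL in a compared column never satisfies the condition.
Matched pairs: 18; unmatched p rows kept: 1.
Total: 18 matched + 1 padded = 19 rows.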